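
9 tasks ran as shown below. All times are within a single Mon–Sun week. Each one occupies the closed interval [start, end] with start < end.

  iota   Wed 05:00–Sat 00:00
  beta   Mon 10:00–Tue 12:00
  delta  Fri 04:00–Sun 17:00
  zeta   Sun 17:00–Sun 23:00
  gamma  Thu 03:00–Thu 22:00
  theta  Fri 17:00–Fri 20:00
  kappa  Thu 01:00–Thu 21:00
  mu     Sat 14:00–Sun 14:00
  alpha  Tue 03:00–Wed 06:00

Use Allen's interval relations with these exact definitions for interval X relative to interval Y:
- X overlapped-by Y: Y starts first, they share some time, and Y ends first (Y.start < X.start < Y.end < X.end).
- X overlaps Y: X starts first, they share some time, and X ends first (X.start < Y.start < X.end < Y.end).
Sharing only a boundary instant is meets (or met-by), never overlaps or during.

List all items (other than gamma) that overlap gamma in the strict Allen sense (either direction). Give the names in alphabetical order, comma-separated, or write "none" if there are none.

kappa

Target gamma = [Thu 03:00, Thu 22:00].
alpha [Tue 03:00, Wed 06:00] → before → no.
beta [Mon 10:00, Tue 12:00] → before → no.
delta [Fri 04:00, Sun 17:00] → after → no.
iota [Wed 05:00, Sat 00:00] → contains → no.
kappa [Thu 01:00, Thu 21:00] → overlaps → yes.
mu [Sat 14:00, Sun 14:00] → after → no.
theta [Fri 17:00, Fri 20:00] → after → no.
zeta [Sun 17:00, Sun 23:00] → after → no.
Result: kappa.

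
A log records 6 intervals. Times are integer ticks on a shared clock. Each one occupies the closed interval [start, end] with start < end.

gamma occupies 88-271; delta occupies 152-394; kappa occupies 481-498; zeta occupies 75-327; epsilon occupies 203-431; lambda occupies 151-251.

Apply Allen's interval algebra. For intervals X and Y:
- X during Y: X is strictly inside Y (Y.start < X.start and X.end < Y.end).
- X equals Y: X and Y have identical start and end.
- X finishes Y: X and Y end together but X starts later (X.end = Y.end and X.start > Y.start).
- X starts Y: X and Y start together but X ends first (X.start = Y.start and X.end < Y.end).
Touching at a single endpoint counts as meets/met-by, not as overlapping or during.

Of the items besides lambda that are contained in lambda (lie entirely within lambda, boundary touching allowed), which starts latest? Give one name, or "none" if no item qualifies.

Target lambda = [151, 251].
delta [152, 394] → overlapped-by → excluded.
epsilon [203, 431] → overlapped-by → excluded.
gamma [88, 271] → contains → excluded.
kappa [481, 498] → after → excluded.
zeta [75, 327] → contains → excluded.
No candidates → none.

none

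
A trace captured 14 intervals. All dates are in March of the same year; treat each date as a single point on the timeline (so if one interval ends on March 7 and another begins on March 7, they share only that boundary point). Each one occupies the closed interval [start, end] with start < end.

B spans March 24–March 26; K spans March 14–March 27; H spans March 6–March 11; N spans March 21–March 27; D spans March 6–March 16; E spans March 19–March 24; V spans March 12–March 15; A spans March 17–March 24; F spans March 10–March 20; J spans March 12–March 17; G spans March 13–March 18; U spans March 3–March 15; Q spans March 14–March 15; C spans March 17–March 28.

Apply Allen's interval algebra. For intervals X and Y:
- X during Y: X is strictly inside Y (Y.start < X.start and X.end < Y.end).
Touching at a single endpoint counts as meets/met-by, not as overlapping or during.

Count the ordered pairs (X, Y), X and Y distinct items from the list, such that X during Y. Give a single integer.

16

Checking all 182 ordered pairs for relation 'during'; matching pairs in alphabetical order:
(A, K): A during K ✓
(B, C): B during C ✓
(B, K): B during K ✓
(B, N): B during N ✓
(E, C): E during C ✓
(E, K): E during K ✓
(G, F): G during F ✓
(H, U): H during U ✓
(J, F): J during F ✓
(N, C): N during C ✓
(Q, D): Q during D ✓
(Q, F): Q during F ✓
(Q, G): Q during G ✓
(Q, J): Q during J ✓
(V, D): V during D ✓
(V, F): V during F ✓
Count: 16.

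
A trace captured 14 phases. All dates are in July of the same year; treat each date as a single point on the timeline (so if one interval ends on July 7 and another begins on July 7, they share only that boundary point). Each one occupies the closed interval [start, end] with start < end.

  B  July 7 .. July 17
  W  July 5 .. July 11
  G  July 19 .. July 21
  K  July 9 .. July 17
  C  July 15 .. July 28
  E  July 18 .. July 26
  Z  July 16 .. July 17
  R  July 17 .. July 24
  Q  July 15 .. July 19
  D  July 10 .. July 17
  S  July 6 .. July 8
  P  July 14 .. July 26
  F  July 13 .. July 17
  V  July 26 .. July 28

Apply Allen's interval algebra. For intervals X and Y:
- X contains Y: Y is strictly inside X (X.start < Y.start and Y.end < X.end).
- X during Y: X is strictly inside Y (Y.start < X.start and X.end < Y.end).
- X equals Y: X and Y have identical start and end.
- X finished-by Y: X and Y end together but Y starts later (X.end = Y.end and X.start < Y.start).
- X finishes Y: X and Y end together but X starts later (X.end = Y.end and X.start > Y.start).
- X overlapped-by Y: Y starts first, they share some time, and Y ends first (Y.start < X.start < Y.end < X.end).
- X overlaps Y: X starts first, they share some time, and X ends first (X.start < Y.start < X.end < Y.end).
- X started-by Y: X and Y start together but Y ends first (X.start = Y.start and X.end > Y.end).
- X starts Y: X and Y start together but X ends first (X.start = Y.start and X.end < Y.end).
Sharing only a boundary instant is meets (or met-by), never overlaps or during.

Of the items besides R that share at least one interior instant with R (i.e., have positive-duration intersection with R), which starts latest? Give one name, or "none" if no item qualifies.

G

Target R = [July 17, July 24].
B [July 7, July 17] → meets → excluded.
C [July 15, July 28] → contains → candidate.
D [July 10, July 17] → meets → excluded.
E [July 18, July 26] → overlapped-by → candidate.
F [July 13, July 17] → meets → excluded.
G [July 19, July 21] → during → candidate.
K [July 9, July 17] → meets → excluded.
P [July 14, July 26] → contains → candidate.
Q [July 15, July 19] → overlaps → candidate.
S [July 6, July 8] → before → excluded.
V [July 26, July 28] → after → excluded.
W [July 5, July 11] → before → excluded.
Z [July 16, July 17] → meets → excluded.
Among candidates, latest start is July 19 → G.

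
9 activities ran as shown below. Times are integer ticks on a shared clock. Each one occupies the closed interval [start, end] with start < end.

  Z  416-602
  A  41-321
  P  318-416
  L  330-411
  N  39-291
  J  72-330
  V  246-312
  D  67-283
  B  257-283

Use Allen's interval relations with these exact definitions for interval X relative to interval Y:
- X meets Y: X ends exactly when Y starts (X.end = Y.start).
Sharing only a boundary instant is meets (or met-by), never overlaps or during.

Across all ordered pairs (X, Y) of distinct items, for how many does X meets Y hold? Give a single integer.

Checking all 72 ordered pairs for relation 'meets'; matching pairs in alphabetical order:
(J, L): J meets L ✓
(P, Z): P meets Z ✓
Count: 2.

2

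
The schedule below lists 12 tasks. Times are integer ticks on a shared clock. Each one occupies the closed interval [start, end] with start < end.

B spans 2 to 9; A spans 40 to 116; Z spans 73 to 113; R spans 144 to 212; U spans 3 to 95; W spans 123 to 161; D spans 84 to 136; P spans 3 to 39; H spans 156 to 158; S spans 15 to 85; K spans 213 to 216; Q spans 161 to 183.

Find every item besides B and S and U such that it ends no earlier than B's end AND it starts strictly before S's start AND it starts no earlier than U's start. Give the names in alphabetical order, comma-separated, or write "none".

Conditions: its end is no earlier than B's end (X.end >= 9) AND its start is strictly before S's start (X.start < 15) AND its start is no earlier than U's start (X.start >= 3).
A: end 116 >= 9? ✓; start 40 < 15? ✗; start 40 >= 3? ✓ → no.
D: end 136 >= 9? ✓; start 84 < 15? ✗; start 84 >= 3? ✓ → no.
H: end 158 >= 9? ✓; start 156 < 15? ✗; start 156 >= 3? ✓ → no.
K: end 216 >= 9? ✓; start 213 < 15? ✗; start 213 >= 3? ✓ → no.
P: end 39 >= 9? ✓; start 3 < 15? ✓; start 3 >= 3? ✓ → yes.
Q: end 183 >= 9? ✓; start 161 < 15? ✗; start 161 >= 3? ✓ → no.
R: end 212 >= 9? ✓; start 144 < 15? ✗; start 144 >= 3? ✓ → no.
W: end 161 >= 9? ✓; start 123 < 15? ✗; start 123 >= 3? ✓ → no.
Z: end 113 >= 9? ✓; start 73 < 15? ✗; start 73 >= 3? ✓ → no.
Result: P.

P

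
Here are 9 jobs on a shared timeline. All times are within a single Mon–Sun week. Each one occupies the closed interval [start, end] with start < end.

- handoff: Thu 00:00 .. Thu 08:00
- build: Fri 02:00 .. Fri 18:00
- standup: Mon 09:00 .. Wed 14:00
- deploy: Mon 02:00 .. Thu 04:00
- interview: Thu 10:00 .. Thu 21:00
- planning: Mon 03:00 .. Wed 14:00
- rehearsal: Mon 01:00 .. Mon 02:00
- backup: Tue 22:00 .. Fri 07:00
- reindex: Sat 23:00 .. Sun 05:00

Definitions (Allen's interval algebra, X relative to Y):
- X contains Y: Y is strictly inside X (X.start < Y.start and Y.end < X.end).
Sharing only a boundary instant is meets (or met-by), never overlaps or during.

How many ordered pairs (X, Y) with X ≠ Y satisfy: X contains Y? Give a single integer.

Checking all 72 ordered pairs for relation 'contains'; matching pairs in alphabetical order:
(backup, handoff): backup contains handoff ✓
(backup, interview): backup contains interview ✓
(deploy, planning): deploy contains planning ✓
(deploy, standup): deploy contains standup ✓
Count: 4.

4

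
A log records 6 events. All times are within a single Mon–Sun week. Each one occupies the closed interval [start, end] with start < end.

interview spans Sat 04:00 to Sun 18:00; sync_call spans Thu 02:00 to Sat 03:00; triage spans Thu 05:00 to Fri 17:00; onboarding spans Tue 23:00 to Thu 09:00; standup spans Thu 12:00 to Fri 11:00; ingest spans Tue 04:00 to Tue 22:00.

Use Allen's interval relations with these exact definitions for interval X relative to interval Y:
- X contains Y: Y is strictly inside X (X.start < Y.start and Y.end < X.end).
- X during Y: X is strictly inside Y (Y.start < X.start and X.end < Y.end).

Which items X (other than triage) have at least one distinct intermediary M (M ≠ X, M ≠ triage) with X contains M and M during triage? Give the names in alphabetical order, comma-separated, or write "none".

Target triage = [Thu 05:00, Fri 17:00].
Intermediaries M with M during triage: standup.
Via standup — items with X contains standup: sync_call.
Union: sync_call.

sync_call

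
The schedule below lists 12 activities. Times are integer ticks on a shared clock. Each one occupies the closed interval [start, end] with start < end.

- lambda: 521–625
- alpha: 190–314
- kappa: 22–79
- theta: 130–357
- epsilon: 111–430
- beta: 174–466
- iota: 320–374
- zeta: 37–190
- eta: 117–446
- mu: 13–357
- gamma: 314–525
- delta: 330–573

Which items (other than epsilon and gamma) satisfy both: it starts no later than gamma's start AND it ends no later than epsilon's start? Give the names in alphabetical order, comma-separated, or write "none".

Conditions: its start is no later than gamma's start (X.start <= 314) AND its end is no later than epsilon's start (X.end <= 111).
alpha: start 190 <= 314? ✓; end 314 <= 111? ✗ → no.
beta: start 174 <= 314? ✓; end 466 <= 111? ✗ → no.
delta: start 330 <= 314? ✗; end 573 <= 111? ✗ → no.
eta: start 117 <= 314? ✓; end 446 <= 111? ✗ → no.
iota: start 320 <= 314? ✗; end 374 <= 111? ✗ → no.
kappa: start 22 <= 314? ✓; end 79 <= 111? ✓ → yes.
lambda: start 521 <= 314? ✗; end 625 <= 111? ✗ → no.
mu: start 13 <= 314? ✓; end 357 <= 111? ✗ → no.
theta: start 130 <= 314? ✓; end 357 <= 111? ✗ → no.
zeta: start 37 <= 314? ✓; end 190 <= 111? ✗ → no.
Result: kappa.

kappa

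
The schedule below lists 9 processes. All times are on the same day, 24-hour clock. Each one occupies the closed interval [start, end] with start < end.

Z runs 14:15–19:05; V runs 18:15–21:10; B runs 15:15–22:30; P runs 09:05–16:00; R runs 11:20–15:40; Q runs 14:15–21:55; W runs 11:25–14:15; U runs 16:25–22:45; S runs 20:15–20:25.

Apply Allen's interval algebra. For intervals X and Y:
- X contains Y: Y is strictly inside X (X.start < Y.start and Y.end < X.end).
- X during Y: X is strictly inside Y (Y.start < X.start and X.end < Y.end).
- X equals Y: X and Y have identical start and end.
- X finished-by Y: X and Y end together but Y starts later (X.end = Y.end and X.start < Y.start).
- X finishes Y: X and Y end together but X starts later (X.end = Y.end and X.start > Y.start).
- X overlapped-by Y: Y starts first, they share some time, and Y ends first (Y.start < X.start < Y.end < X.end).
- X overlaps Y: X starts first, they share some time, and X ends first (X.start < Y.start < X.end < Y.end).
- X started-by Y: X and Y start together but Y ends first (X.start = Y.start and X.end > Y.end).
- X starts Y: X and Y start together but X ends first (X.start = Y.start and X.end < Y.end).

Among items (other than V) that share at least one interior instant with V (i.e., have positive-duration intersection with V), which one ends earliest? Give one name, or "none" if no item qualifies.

Target V = [18:15, 21:10].
B [15:15, 22:30] → contains → candidate.
P [09:05, 16:00] → before → excluded.
Q [14:15, 21:55] → contains → candidate.
R [11:20, 15:40] → before → excluded.
S [20:15, 20:25] → during → candidate.
U [16:25, 22:45] → contains → candidate.
W [11:25, 14:15] → before → excluded.
Z [14:15, 19:05] → overlaps → candidate.
Among candidates, earliest end is 19:05 → Z.

Z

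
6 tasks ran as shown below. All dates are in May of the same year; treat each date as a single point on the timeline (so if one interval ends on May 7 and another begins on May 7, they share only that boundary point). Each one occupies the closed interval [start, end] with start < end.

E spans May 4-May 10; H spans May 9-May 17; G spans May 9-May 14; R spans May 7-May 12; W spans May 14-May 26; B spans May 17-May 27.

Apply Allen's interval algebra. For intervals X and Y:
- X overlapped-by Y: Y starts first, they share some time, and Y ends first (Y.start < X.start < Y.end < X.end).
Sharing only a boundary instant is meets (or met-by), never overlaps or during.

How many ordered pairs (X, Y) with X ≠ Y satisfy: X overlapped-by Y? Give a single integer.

7

Checking all 30 ordered pairs for relation 'overlapped-by'; matching pairs in alphabetical order:
(B, W): B overlapped-by W ✓
(G, E): G overlapped-by E ✓
(G, R): G overlapped-by R ✓
(H, E): H overlapped-by E ✓
(H, R): H overlapped-by R ✓
(R, E): R overlapped-by E ✓
(W, H): W overlapped-by H ✓
Count: 7.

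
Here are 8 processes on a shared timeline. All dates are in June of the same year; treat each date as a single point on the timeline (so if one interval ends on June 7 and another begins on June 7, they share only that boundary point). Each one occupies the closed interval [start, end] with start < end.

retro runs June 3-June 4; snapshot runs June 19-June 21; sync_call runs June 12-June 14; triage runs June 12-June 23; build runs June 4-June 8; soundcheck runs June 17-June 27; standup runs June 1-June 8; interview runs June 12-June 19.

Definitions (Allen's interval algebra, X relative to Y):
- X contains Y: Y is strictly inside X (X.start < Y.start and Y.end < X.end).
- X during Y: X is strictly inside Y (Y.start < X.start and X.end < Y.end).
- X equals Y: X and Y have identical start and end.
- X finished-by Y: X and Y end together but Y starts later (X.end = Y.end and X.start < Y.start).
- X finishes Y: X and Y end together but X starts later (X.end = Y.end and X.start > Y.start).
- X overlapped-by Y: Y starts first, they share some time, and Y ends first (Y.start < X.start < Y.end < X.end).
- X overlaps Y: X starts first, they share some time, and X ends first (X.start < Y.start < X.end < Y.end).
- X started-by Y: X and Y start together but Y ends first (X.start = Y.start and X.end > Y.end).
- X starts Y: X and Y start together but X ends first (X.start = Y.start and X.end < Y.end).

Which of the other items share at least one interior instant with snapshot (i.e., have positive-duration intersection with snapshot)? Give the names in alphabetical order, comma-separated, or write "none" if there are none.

Target snapshot = [June 19, June 21].
build [June 4, June 8] → before → no.
interview [June 12, June 19] → meets → no.
retro [June 3, June 4] → before → no.
soundcheck [June 17, June 27] → contains → yes.
standup [June 1, June 8] → before → no.
sync_call [June 12, June 14] → before → no.
triage [June 12, June 23] → contains → yes.
Result: soundcheck, triage.

soundcheck, triage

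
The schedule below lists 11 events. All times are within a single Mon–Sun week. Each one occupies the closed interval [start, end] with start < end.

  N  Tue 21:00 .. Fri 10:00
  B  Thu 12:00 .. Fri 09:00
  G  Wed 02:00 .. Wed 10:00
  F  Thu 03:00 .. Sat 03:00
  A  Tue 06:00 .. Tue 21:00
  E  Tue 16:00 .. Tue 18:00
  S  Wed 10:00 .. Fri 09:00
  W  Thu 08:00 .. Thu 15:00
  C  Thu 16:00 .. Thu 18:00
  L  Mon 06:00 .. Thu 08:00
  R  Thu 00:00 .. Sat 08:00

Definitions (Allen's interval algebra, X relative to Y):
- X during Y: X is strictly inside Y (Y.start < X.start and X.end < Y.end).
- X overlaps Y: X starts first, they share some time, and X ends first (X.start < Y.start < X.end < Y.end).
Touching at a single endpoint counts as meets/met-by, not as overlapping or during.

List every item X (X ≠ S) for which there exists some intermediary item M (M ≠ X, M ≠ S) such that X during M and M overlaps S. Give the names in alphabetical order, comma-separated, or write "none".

Target S = [Wed 10:00, Fri 09:00].
Intermediaries M with M overlaps S: L.
Via L — items with X during L: A, E, G.
Union: A, E, G.

A, E, G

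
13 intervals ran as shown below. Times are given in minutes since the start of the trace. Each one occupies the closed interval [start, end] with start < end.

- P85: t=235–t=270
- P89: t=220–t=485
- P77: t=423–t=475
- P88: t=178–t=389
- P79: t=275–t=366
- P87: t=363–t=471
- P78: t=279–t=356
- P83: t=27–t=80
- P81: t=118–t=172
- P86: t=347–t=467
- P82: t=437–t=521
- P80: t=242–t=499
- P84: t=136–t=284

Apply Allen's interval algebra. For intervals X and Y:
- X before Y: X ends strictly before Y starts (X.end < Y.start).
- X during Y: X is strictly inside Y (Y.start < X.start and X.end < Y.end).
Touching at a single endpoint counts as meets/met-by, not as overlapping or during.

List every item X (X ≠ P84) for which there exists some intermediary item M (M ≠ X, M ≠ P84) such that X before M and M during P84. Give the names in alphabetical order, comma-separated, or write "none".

Target P84 = [t=136, t=284].
Intermediaries M with M during P84: P85.
Via P85 — items with X before P85: P81, P83.
Union: P81, P83.

P81, P83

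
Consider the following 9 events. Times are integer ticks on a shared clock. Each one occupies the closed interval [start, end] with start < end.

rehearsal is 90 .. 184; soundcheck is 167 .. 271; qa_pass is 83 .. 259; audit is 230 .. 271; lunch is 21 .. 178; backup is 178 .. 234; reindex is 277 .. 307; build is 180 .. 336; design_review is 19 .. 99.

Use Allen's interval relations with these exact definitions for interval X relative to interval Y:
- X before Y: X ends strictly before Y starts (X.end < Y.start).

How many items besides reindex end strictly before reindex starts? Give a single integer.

Target reindex = [277, 307].
audit [230, 271] → before → counts.
backup [178, 234] → before → counts.
build [180, 336] → contains → no.
design_review [19, 99] → before → counts.
lunch [21, 178] → before → counts.
qa_pass [83, 259] → before → counts.
rehearsal [90, 184] → before → counts.
soundcheck [167, 271] → before → counts.
Total: 7.

7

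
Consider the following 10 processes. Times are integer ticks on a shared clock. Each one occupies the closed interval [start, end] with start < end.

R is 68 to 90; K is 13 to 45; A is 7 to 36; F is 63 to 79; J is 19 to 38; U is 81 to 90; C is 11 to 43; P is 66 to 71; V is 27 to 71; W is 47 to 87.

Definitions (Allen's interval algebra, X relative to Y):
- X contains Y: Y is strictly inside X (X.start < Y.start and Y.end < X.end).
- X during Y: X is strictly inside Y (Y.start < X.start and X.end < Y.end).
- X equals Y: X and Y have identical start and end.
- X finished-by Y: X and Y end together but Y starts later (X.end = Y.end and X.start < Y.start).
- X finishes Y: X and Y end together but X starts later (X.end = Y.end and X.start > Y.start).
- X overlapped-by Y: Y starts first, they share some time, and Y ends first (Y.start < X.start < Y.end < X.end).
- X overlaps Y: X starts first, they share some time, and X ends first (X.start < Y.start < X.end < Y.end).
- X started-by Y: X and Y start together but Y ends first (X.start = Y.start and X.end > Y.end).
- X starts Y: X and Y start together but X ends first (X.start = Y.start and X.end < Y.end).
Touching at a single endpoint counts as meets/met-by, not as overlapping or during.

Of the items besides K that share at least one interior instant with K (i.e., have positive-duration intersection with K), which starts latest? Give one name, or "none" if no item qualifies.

V

Target K = [13, 45].
A [7, 36] → overlaps → candidate.
C [11, 43] → overlaps → candidate.
F [63, 79] → after → excluded.
J [19, 38] → during → candidate.
P [66, 71] → after → excluded.
R [68, 90] → after → excluded.
U [81, 90] → after → excluded.
V [27, 71] → overlapped-by → candidate.
W [47, 87] → after → excluded.
Among candidates, latest start is 27 → V.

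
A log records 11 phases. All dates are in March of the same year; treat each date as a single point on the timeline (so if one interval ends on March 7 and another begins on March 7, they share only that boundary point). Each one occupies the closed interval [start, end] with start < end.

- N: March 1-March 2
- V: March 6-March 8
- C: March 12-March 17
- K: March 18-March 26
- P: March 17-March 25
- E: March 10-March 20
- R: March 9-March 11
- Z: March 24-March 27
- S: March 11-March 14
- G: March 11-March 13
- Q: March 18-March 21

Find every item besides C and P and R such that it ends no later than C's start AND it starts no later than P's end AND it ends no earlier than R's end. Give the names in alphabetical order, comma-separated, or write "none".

Conditions: its end is no later than C's start (X.end <= March 12) AND its start is no later than P's end (X.start <= March 25) AND its end is no earlier than R's end (X.end >= March 11).
E: end March 20 <= March 12? ✗; start March 10 <= March 25? ✓; end March 20 >= March 11? ✓ → no.
G: end March 13 <= March 12? ✗; start March 11 <= March 25? ✓; end March 13 >= March 11? ✓ → no.
K: end March 26 <= March 12? ✗; start March 18 <= March 25? ✓; end March 26 >= March 11? ✓ → no.
N: end March 2 <= March 12? ✓; start March 1 <= March 25? ✓; end March 2 >= March 11? ✗ → no.
Q: end March 21 <= March 12? ✗; start March 18 <= March 25? ✓; end March 21 >= March 11? ✓ → no.
S: end March 14 <= March 12? ✗; start March 11 <= March 25? ✓; end March 14 >= March 11? ✓ → no.
V: end March 8 <= March 12? ✓; start March 6 <= March 25? ✓; end March 8 >= March 11? ✗ → no.
Z: end March 27 <= March 12? ✗; start March 24 <= March 25? ✓; end March 27 >= March 11? ✓ → no.
Result: none.

none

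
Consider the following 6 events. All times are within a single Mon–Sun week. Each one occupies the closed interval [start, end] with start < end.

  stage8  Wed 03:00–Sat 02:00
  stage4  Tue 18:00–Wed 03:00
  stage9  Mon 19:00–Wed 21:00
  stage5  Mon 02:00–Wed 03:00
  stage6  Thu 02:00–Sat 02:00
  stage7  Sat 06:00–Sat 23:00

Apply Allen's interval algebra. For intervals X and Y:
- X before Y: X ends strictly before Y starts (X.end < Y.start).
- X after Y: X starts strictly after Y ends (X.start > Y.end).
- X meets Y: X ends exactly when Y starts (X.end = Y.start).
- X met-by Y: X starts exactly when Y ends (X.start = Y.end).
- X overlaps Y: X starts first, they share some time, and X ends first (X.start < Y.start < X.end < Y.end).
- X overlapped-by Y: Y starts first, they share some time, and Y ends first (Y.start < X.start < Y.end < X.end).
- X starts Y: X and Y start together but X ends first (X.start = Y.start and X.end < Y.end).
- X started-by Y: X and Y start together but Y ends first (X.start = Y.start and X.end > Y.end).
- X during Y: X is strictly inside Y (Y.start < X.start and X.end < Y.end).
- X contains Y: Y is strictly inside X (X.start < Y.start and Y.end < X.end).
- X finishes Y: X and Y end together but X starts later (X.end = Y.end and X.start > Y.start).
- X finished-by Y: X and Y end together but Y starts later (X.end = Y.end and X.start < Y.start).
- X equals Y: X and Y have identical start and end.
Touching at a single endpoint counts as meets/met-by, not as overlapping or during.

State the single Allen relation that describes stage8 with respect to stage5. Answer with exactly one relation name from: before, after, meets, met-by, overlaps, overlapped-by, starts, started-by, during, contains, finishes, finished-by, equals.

stage8 = [Wed 03:00, Sat 02:00]; stage5 = [Mon 02:00, Wed 03:00].
Compare endpoints: stage8.start > stage5.start, stage8.start = stage5.end, stage8.end > stage5.start, stage8.end > stage5.end.
That pattern is 'met-by'.

met-by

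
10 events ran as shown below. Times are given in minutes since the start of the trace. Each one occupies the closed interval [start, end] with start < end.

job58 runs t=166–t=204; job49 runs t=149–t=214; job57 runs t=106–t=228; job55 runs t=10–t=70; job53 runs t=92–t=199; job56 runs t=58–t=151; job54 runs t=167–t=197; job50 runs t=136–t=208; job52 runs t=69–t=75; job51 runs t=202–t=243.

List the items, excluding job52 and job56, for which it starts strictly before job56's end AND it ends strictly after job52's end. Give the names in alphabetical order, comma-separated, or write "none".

Conditions: its start is strictly before job56's end (X.start < t=151) AND its end is strictly after job52's end (X.end > t=75).
job49: start t=149 < t=151? ✓; end t=214 > t=75? ✓ → yes.
job50: start t=136 < t=151? ✓; end t=208 > t=75? ✓ → yes.
job51: start t=202 < t=151? ✗; end t=243 > t=75? ✓ → no.
job53: start t=92 < t=151? ✓; end t=199 > t=75? ✓ → yes.
job54: start t=167 < t=151? ✗; end t=197 > t=75? ✓ → no.
job55: start t=10 < t=151? ✓; end t=70 > t=75? ✗ → no.
job57: start t=106 < t=151? ✓; end t=228 > t=75? ✓ → yes.
job58: start t=166 < t=151? ✗; end t=204 > t=75? ✓ → no.
Result: job49, job50, job53, job57.

job49, job50, job53, job57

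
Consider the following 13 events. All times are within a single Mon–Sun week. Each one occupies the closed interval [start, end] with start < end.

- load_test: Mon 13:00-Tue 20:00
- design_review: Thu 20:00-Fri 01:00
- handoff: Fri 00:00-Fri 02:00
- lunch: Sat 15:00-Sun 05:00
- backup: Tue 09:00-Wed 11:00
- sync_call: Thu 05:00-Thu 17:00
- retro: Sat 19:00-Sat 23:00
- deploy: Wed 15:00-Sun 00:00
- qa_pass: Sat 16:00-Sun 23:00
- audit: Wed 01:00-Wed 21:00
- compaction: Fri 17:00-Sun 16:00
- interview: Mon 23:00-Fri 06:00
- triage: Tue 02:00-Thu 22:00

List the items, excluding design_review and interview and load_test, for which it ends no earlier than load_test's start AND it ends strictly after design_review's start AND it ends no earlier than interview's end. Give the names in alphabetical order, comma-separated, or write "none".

Conditions: its end is no earlier than load_test's start (X.end >= Mon 13:00) AND its end is strictly after design_review's start (X.end > Thu 20:00) AND its end is no earlier than interview's end (X.end >= Fri 06:00).
audit: end Wed 21:00 >= Mon 13:00? ✓; end Wed 21:00 > Thu 20:00? ✗; end Wed 21:00 >= Fri 06:00? ✗ → no.
backup: end Wed 11:00 >= Mon 13:00? ✓; end Wed 11:00 > Thu 20:00? ✗; end Wed 11:00 >= Fri 06:00? ✗ → no.
compaction: end Sun 16:00 >= Mon 13:00? ✓; end Sun 16:00 > Thu 20:00? ✓; end Sun 16:00 >= Fri 06:00? ✓ → yes.
deploy: end Sun 00:00 >= Mon 13:00? ✓; end Sun 00:00 > Thu 20:00? ✓; end Sun 00:00 >= Fri 06:00? ✓ → yes.
handoff: end Fri 02:00 >= Mon 13:00? ✓; end Fri 02:00 > Thu 20:00? ✓; end Fri 02:00 >= Fri 06:00? ✗ → no.
lunch: end Sun 05:00 >= Mon 13:00? ✓; end Sun 05:00 > Thu 20:00? ✓; end Sun 05:00 >= Fri 06:00? ✓ → yes.
qa_pass: end Sun 23:00 >= Mon 13:00? ✓; end Sun 23:00 > Thu 20:00? ✓; end Sun 23:00 >= Fri 06:00? ✓ → yes.
retro: end Sat 23:00 >= Mon 13:00? ✓; end Sat 23:00 > Thu 20:00? ✓; end Sat 23:00 >= Fri 06:00? ✓ → yes.
sync_call: end Thu 17:00 >= Mon 13:00? ✓; end Thu 17:00 > Thu 20:00? ✗; end Thu 17:00 >= Fri 06:00? ✗ → no.
triage: end Thu 22:00 >= Mon 13:00? ✓; end Thu 22:00 > Thu 20:00? ✓; end Thu 22:00 >= Fri 06:00? ✗ → no.
Result: compaction, deploy, lunch, qa_pass, retro.

compaction, deploy, lunch, qa_pass, retro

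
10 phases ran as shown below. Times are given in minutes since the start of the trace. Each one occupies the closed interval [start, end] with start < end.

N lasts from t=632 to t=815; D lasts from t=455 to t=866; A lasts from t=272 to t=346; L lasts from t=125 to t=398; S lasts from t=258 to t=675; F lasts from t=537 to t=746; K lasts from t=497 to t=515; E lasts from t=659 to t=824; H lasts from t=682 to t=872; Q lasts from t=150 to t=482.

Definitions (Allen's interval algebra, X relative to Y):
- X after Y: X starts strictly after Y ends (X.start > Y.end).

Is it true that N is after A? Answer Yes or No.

N = [t=632, t=815], A = [t=272, t=346].
Actual relation of N to A: after.
Asked whether 'after' holds → Yes.

Yes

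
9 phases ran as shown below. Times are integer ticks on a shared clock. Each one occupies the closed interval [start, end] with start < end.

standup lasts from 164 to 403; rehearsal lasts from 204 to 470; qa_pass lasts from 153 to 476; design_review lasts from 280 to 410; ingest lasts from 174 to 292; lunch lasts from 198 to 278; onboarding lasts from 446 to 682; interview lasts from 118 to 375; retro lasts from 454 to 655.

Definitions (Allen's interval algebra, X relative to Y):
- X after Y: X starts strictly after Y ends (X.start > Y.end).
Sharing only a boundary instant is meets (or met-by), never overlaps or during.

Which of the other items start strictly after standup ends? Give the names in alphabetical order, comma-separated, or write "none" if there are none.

onboarding, retro

Target standup = [164, 403].
design_review [280, 410] → overlapped-by → no.
ingest [174, 292] → during → no.
interview [118, 375] → overlaps → no.
lunch [198, 278] → during → no.
onboarding [446, 682] → after → yes.
qa_pass [153, 476] → contains → no.
rehearsal [204, 470] → overlapped-by → no.
retro [454, 655] → after → yes.
Result: onboarding, retro.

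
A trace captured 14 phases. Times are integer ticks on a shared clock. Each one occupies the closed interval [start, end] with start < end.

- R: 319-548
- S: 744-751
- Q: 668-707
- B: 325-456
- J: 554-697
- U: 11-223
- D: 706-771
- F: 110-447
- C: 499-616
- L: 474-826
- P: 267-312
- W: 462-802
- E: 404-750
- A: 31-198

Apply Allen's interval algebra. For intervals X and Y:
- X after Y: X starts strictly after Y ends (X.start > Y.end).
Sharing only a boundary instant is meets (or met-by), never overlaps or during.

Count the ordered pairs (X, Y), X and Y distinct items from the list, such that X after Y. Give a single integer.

56

Checking all 182 ordered pairs for relation 'after'; matching pairs in alphabetical order:
(B, A): B after A ✓
(B, P): B after P ✓
(B, U): B after U ✓
(C, A): C after A ✓
(C, B): C after B ✓
(C, F): C after F ✓
(C, P): C after P ✓
(C, U): C after U ✓
(D, A): D after A ✓
(D, B): D after B ✓
(D, C): D after C ✓
(D, F): D after F ✓
(D, J): D after J ✓
(D, P): D after P ✓
(D, R): D after R ✓
(D, U): D after U ✓
(E, A): E after A ✓
(E, P): E after P ✓
(E, U): E after U ✓
(J, A): J after A ✓
(J, B): J after B ✓
(J, F): J after F ✓
(J, P): J after P ✓
(J, R): J after R ✓
... plus 32 further pairs not listed.
Count: 56.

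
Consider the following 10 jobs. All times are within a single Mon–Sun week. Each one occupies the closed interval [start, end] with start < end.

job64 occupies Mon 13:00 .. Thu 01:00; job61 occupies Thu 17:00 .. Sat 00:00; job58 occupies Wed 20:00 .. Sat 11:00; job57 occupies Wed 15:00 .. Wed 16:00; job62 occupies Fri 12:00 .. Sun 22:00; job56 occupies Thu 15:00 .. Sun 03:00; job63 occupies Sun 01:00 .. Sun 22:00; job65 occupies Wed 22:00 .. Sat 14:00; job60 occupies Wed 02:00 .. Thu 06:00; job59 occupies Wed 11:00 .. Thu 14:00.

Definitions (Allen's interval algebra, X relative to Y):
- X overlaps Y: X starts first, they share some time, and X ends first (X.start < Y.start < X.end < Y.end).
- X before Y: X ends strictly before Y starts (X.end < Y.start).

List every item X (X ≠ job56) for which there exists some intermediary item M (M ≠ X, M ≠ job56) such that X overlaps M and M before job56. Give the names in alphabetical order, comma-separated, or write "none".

Target job56 = [Thu 15:00, Sun 03:00].
Intermediaries M with M before job56: job57, job59, job60, job64.
Via job57 — items with X overlaps job57: none.
Via job59 — items with X overlaps job59: job60, job64.
Via job60 — items with X overlaps job60: job64.
Via job64 — items with X overlaps job64: none.
Union: job60, job64.

job60, job64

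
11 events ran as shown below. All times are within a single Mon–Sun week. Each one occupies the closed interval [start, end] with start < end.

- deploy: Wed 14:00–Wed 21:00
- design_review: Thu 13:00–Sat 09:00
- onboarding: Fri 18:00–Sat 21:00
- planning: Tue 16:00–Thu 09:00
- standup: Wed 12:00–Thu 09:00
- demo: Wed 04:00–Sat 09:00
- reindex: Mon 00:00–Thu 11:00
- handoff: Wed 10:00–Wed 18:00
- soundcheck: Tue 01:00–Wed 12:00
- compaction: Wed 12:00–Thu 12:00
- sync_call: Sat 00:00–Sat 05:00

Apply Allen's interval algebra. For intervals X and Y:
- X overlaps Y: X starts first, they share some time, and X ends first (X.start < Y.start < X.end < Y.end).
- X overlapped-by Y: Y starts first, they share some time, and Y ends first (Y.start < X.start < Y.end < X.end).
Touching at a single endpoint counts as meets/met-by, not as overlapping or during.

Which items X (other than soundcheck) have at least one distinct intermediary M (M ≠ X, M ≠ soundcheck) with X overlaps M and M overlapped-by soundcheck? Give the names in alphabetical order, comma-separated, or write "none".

planning, reindex

Target soundcheck = [Tue 01:00, Wed 12:00].
Intermediaries M with M overlapped-by soundcheck: demo, handoff, planning.
Via demo — items with X overlaps demo: planning, reindex.
Via handoff — items with X overlaps handoff: none.
Via planning — items with X overlaps planning: none.
Union: planning, reindex.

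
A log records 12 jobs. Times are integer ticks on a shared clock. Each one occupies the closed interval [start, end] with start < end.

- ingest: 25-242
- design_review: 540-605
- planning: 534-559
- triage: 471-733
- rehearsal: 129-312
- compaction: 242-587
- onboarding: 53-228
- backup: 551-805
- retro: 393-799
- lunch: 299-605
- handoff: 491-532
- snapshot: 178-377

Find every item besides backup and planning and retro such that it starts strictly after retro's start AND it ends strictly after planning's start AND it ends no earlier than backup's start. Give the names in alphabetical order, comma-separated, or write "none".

Conditions: its start is strictly after retro's start (X.start > 393) AND its end is strictly after planning's start (X.end > 534) AND its end is no earlier than backup's start (X.end >= 551).
compaction: start 242 > 393? ✗; end 587 > 534? ✓; end 587 >= 551? ✓ → no.
design_review: start 540 > 393? ✓; end 605 > 534? ✓; end 605 >= 551? ✓ → yes.
handoff: start 491 > 393? ✓; end 532 > 534? ✗; end 532 >= 551? ✗ → no.
ingest: start 25 > 393? ✗; end 242 > 534? ✗; end 242 >= 551? ✗ → no.
lunch: start 299 > 393? ✗; end 605 > 534? ✓; end 605 >= 551? ✓ → no.
onboarding: start 53 > 393? ✗; end 228 > 534? ✗; end 228 >= 551? ✗ → no.
rehearsal: start 129 > 393? ✗; end 312 > 534? ✗; end 312 >= 551? ✗ → no.
snapshot: start 178 > 393? ✗; end 377 > 534? ✗; end 377 >= 551? ✗ → no.
triage: start 471 > 393? ✓; end 733 > 534? ✓; end 733 >= 551? ✓ → yes.
Result: design_review, triage.

design_review, triage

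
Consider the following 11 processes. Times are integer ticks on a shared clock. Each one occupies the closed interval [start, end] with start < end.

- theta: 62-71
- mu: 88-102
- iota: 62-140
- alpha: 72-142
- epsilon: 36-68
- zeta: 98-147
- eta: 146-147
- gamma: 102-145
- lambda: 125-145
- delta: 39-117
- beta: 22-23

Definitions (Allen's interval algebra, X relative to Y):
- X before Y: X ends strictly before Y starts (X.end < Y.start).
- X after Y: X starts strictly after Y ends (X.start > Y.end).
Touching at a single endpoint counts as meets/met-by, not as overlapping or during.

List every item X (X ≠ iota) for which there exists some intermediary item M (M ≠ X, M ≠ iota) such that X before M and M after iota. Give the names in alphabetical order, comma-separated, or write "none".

Target iota = [62, 140].
Intermediaries M with M after iota: eta.
Via eta — items with X before eta: alpha, beta, delta, epsilon, gamma, lambda, mu, theta.
Union: alpha, beta, delta, epsilon, gamma, lambda, mu, theta.

alpha, beta, delta, epsilon, gamma, lambda, mu, theta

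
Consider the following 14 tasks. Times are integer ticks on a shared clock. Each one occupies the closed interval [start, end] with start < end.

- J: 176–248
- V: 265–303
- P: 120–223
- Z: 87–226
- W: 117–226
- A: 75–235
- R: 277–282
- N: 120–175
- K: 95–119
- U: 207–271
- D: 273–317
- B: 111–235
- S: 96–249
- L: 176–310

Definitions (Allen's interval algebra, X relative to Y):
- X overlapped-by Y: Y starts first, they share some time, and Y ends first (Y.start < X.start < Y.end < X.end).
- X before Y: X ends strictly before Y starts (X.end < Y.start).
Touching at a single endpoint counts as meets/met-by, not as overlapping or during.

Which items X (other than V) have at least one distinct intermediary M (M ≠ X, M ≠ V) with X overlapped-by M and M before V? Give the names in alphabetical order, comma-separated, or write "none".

Target V = [265, 303].
Intermediaries M with M before V: A, B, J, K, N, P, S, W, Z.
Via A — items with X overlapped-by A: J, L, S, U.
Via B — items with X overlapped-by B: J, L, U.
Via J — items with X overlapped-by J: U.
Via K — items with X overlapped-by K: B, S, W.
Via N — items with X overlapped-by N: none.
Via P — items with X overlapped-by P: J, L, U.
Via S — items with X overlapped-by S: L, U.
Via W — items with X overlapped-by W: J, L, U.
Via Z — items with X overlapped-by Z: B, J, L, S, U.
Union: B, J, L, S, U, W.

B, J, L, S, U, W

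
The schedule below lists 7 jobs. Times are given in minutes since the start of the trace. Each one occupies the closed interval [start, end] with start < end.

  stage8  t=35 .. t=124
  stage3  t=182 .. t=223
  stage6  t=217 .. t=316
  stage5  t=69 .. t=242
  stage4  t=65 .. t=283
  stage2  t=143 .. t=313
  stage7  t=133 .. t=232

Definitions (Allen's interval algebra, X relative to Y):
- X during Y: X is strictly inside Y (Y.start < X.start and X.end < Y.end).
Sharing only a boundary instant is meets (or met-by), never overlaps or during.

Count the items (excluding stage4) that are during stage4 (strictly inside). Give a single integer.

3

Target stage4 = [t=65, t=283].
stage2 [t=143, t=313] → overlapped-by → no.
stage3 [t=182, t=223] → during → counts.
stage5 [t=69, t=242] → during → counts.
stage6 [t=217, t=316] → overlapped-by → no.
stage7 [t=133, t=232] → during → counts.
stage8 [t=35, t=124] → overlaps → no.
Total: 3.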